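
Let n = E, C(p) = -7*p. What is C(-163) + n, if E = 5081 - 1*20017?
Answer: -13795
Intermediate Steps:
E = -14936 (E = 5081 - 20017 = -14936)
n = -14936
C(-163) + n = -7*(-163) - 14936 = 1141 - 14936 = -13795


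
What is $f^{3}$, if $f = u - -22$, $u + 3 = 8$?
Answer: $19683$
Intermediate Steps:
$u = 5$ ($u = -3 + 8 = 5$)
$f = 27$ ($f = 5 - -22 = 5 + 22 = 27$)
$f^{3} = 27^{3} = 19683$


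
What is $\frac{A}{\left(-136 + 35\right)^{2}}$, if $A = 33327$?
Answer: $\frac{33327}{10201} \approx 3.267$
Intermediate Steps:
$\frac{A}{\left(-136 + 35\right)^{2}} = \frac{33327}{\left(-136 + 35\right)^{2}} = \frac{33327}{\left(-101\right)^{2}} = \frac{33327}{10201}$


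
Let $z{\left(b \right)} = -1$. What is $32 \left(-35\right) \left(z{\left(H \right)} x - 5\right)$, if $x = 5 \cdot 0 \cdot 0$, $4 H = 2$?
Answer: $5600$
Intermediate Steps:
$H = \frac{1}{2}$ ($H = \frac{1}{4} \cdot 2 = \frac{1}{2} \approx 0.5$)
$x = 0$ ($x = 0 \cdot 0 = 0$)
$32 \left(-35\right) \left(z{\left(H \right)} x - 5\right) = 32 \left(-35\right) \left(\left(-1\right) 0 - 5\right) = - 1120 \left(0 - 5\right) = \left(-1120\right) \left(-5\right) = 5600$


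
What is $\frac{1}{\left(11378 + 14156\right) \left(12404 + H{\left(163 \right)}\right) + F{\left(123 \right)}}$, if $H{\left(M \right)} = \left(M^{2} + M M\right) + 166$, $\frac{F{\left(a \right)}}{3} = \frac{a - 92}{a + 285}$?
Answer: $\frac{136}{228179177823} \approx 5.9602 \cdot 10^{-10}$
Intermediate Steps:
$F{\left(a \right)} = \frac{3 \left(-92 + a\right)}{285 + a}$ ($F{\left(a \right)} = 3 \frac{a - 92}{a + 285} = 3 \frac{-92 + a}{285 + a} = \frac{3 \left(-92 + a\right)}{285 + a}$)
$H{\left(M \right)} = 166 + 2 M^{2}$ ($H{\left(M \right)} = \left(M^{2} + M^{2}\right) + 166 = 2 M^{2} + 166 = 166 + 2 M^{2}$)
$\frac{1}{\left(11378 + 14156\right) \left(12404 + H{\left(163 \right)}\right) + F{\left(123 \right)}} = \frac{1}{\left(11378 + 14156\right) \left(12404 + \left(166 + 2 \cdot 163^{2}\right)\right) + \frac{3 \left(-92 + 123\right)}{285 + 123}} = \frac{1}{25534 \left(12404 + \left(166 + 2 \cdot 26569\right)\right) + 3 \cdot \frac{1}{408} \cdot 31} = \frac{1}{25534 \left(12404 + \left(166 + 53138\right)\right) + 3 \cdot \frac{1}{408} \cdot 31} = \frac{1}{25534 \left(12404 + 53304\right) + \frac{31}{136}} = \frac{1}{25534 \cdot 65708 + \frac{31}{136}} = \frac{1}{1677788072 + \frac{31}{136}} = \frac{1}{\frac{228179177823}{136}} = \frac{136}{228179177823}$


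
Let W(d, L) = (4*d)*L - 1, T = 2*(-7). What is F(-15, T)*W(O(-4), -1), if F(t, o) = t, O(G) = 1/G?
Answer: 0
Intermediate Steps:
T = -14
W(d, L) = -1 + 4*L*d (W(d, L) = 4*L*d - 1 = -1 + 4*L*d)
F(-15, T)*W(O(-4), -1) = -15*(-1 + 4*(-1)/(-4)) = -15*(-1 + 4*(-1)*(-1/4)) = -15*(-1 + 1) = -15*0 = 0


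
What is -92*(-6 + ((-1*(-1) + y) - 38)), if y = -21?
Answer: 5888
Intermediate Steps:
-92*(-6 + ((-1*(-1) + y) - 38)) = -92*(-6 + ((-1*(-1) - 21) - 38)) = -92*(-6 + ((1 - 21) - 38)) = -92*(-6 + (-20 - 38)) = -92*(-6 - 58) = -92*(-64) = 5888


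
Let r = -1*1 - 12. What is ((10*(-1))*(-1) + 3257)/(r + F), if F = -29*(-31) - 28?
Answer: 99/26 ≈ 3.8077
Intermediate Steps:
F = 871 (F = 899 - 28 = 871)
r = -13 (r = -1 - 12 = -13)
((10*(-1))*(-1) + 3257)/(r + F) = ((10*(-1))*(-1) + 3257)/(-13 + 871) = (-10*(-1) + 3257)/858 = (10 + 3257)*(1/858) = 3267*(1/858) = 99/26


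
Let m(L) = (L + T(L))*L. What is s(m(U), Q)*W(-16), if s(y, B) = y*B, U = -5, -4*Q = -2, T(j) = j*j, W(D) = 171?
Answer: -8550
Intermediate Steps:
T(j) = j**2
Q = 1/2 (Q = -1/4*(-2) = 1/2 ≈ 0.50000)
m(L) = L*(L + L**2) (m(L) = (L + L**2)*L = L*(L + L**2))
s(y, B) = B*y
s(m(U), Q)*W(-16) = (((-5)**2*(1 - 5))/2)*171 = ((25*(-4))/2)*171 = ((1/2)*(-100))*171 = -50*171 = -8550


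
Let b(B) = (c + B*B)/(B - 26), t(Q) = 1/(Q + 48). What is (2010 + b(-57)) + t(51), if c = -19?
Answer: 16196483/8217 ≈ 1971.1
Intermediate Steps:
t(Q) = 1/(48 + Q)
b(B) = (-19 + B²)/(-26 + B) (b(B) = (-19 + B*B)/(B - 26) = (-19 + B²)/(-26 + B))
(2010 + b(-57)) + t(51) = (2010 + (-19 + (-57)²)/(-26 - 57)) + 1/(48 + 51) = (2010 + (-19 + 3249)/(-83)) + 1/99 = (2010 - 1/83*3230) + 1/99 = (2010 - 3230/83) + 1/99 = 163600/83 + 1/99 = 16196483/8217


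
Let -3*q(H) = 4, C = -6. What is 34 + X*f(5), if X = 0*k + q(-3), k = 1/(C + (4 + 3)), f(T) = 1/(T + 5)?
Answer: 508/15 ≈ 33.867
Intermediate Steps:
q(H) = -4/3 (q(H) = -⅓*4 = -4/3)
f(T) = 1/(5 + T)
k = 1 (k = 1/(-6 + (4 + 3)) = 1/(-6 + 7) = 1/1 = 1)
X = -4/3 (X = 0*1 - 4/3 = 0 - 4/3 = -4/3 ≈ -1.3333)
34 + X*f(5) = 34 - 4/(3*(5 + 5)) = 34 - 4/3/10 = 34 - 4/3*⅒ = 34 - 2/15 = 508/15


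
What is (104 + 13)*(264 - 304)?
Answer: -4680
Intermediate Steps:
(104 + 13)*(264 - 304) = 117*(-40) = -4680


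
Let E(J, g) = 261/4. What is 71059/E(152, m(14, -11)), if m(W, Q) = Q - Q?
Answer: 284236/261 ≈ 1089.0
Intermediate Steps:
m(W, Q) = 0
E(J, g) = 261/4 (E(J, g) = 261*(¼) = 261/4)
71059/E(152, m(14, -11)) = 71059/(261/4) = 71059*(4/261) = 284236/261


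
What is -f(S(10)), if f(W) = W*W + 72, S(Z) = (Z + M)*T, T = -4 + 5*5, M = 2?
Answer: -63576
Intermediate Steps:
T = 21 (T = -4 + 25 = 21)
S(Z) = 42 + 21*Z (S(Z) = (Z + 2)*21 = (2 + Z)*21 = 42 + 21*Z)
f(W) = 72 + W² (f(W) = W² + 72 = 72 + W²)
-f(S(10)) = -(72 + (42 + 21*10)²) = -(72 + (42 + 210)²) = -(72 + 252²) = -(72 + 63504) = -1*63576 = -63576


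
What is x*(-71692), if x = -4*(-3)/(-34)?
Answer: 430152/17 ≈ 25303.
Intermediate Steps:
x = -6/17 (x = 12*(-1/34) = -6/17 ≈ -0.35294)
x*(-71692) = -6/17*(-71692) = 430152/17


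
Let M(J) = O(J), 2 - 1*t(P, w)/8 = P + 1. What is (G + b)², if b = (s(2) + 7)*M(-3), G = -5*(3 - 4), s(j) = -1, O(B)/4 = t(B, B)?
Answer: 597529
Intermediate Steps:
t(P, w) = 8 - 8*P (t(P, w) = 16 - 8*(P + 1) = 16 - 8*(1 + P) = 16 + (-8 - 8*P) = 8 - 8*P)
O(B) = 32 - 32*B (O(B) = 4*(8 - 8*B) = 32 - 32*B)
M(J) = 32 - 32*J
G = 5 (G = -5*(-1) = 5)
b = 768 (b = (-1 + 7)*(32 - 32*(-3)) = 6*(32 + 96) = 6*128 = 768)
(G + b)² = (5 + 768)² = 773² = 597529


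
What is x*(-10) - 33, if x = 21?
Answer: -243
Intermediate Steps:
x*(-10) - 33 = 21*(-10) - 33 = -210 - 33 = -243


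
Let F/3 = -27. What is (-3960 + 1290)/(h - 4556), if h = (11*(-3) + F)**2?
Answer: -267/844 ≈ -0.31635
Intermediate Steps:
F = -81 (F = 3*(-27) = -81)
h = 12996 (h = (11*(-3) - 81)**2 = (-33 - 81)**2 = (-114)**2 = 12996)
(-3960 + 1290)/(h - 4556) = (-3960 + 1290)/(12996 - 4556) = -2670/8440 = -2670*1/8440 = -267/844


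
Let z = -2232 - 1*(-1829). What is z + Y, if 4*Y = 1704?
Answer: 23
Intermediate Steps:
z = -403 (z = -2232 + 1829 = -403)
Y = 426 (Y = (¼)*1704 = 426)
z + Y = -403 + 426 = 23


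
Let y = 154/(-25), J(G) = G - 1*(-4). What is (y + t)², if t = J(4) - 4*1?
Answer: 2916/625 ≈ 4.6656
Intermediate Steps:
J(G) = 4 + G (J(G) = G + 4 = 4 + G)
y = -154/25 (y = 154*(-1/25) = -154/25 ≈ -6.1600)
t = 4 (t = (4 + 4) - 4*1 = 8 - 4 = 4)
(y + t)² = (-154/25 + 4)² = (-54/25)² = 2916/625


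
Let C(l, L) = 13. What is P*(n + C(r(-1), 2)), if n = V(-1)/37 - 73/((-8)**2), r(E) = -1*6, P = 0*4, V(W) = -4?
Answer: 0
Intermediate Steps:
P = 0
r(E) = -6
n = -2957/2368 (n = -4/37 - 73/((-8)**2) = -4*1/37 - 73/64 = -4/37 - 73*1/64 = -4/37 - 73/64 = -2957/2368 ≈ -1.2487)
P*(n + C(r(-1), 2)) = 0*(-2957/2368 + 13) = 0*(27827/2368) = 0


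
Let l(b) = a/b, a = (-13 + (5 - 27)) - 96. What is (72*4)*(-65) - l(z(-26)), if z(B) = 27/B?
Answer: -508846/27 ≈ -18846.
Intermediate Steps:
a = -131 (a = (-13 - 22) - 96 = -35 - 96 = -131)
l(b) = -131/b
(72*4)*(-65) - l(z(-26)) = (72*4)*(-65) - (-131)/(27/(-26)) = 288*(-65) - (-131)/(27*(-1/26)) = -18720 - (-131)/(-27/26) = -18720 - (-131)*(-26)/27 = -18720 - 1*3406/27 = -18720 - 3406/27 = -508846/27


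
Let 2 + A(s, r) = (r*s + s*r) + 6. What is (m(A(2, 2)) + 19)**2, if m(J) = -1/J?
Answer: 51529/144 ≈ 357.84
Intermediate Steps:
A(s, r) = 4 + 2*r*s (A(s, r) = -2 + ((r*s + s*r) + 6) = -2 + ((r*s + r*s) + 6) = -2 + (2*r*s + 6) = -2 + (6 + 2*r*s) = 4 + 2*r*s)
(m(A(2, 2)) + 19)**2 = (-1/(4 + 2*2*2) + 19)**2 = (-1/(4 + 8) + 19)**2 = (-1/12 + 19)**2 = (227/12)**2 = 51529/144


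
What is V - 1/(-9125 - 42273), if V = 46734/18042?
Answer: 416589/160826 ≈ 2.5903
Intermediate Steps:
V = 7789/3007 (V = 46734*(1/18042) = 7789/3007 ≈ 2.5903)
V - 1/(-9125 - 42273) = 7789/3007 - 1/(-9125 - 42273) = 7789/3007 - 1/(-51398) = 7789/3007 - 1*(-1/51398) = 7789/3007 + 1/51398 = 416589/160826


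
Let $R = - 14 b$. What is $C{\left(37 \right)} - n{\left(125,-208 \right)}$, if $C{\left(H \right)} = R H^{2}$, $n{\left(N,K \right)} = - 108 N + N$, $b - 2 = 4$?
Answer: $-101621$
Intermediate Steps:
$b = 6$ ($b = 2 + 4 = 6$)
$R = -84$ ($R = \left(-14\right) 6 = -84$)
$n{\left(N,K \right)} = - 107 N$
$C{\left(H \right)} = - 84 H^{2}$
$C{\left(37 \right)} - n{\left(125,-208 \right)} = - 84 \cdot 37^{2} - \left(-107\right) 125 = \left(-84\right) 1369 - -13375 = -114996 + 13375 = -101621$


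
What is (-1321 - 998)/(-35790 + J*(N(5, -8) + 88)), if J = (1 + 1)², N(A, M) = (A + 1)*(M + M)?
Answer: 2319/35822 ≈ 0.064737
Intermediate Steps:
N(A, M) = 2*M*(1 + A) (N(A, M) = (1 + A)*(2*M) = 2*M*(1 + A))
J = 4 (J = 2² = 4)
(-1321 - 998)/(-35790 + J*(N(5, -8) + 88)) = (-1321 - 998)/(-35790 + 4*(2*(-8)*(1 + 5) + 88)) = -2319/(-35790 + 4*(2*(-8)*6 + 88)) = -2319/(-35790 + 4*(-96 + 88)) = -2319/(-35790 + 4*(-8)) = -2319/(-35790 - 32) = -2319/(-35822) = -2319*(-1/35822) = 2319/35822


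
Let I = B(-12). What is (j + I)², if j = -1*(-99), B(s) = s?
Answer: 7569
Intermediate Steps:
j = 99
I = -12
(j + I)² = (99 - 12)² = 87² = 7569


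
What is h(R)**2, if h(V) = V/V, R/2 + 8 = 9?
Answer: 1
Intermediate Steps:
R = 2 (R = -16 + 2*9 = -16 + 18 = 2)
h(V) = 1
h(R)**2 = 1**2 = 1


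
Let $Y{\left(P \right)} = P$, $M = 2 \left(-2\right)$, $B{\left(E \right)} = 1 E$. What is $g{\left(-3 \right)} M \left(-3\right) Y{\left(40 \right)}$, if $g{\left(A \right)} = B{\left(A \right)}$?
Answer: $-1440$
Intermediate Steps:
$B{\left(E \right)} = E$
$g{\left(A \right)} = A$
$M = -4$
$g{\left(-3 \right)} M \left(-3\right) Y{\left(40 \right)} = \left(-3\right) \left(-4\right) \left(-3\right) 40 = 12 \left(-3\right) 40 = \left(-36\right) 40 = -1440$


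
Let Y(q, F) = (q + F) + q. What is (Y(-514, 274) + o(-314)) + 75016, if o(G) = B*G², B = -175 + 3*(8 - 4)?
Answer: -15996886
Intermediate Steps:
Y(q, F) = F + 2*q (Y(q, F) = (F + q) + q = F + 2*q)
B = -163 (B = -175 + 3*4 = -175 + 12 = -163)
o(G) = -163*G²
(Y(-514, 274) + o(-314)) + 75016 = ((274 + 2*(-514)) - 163*(-314)²) + 75016 = ((274 - 1028) - 163*98596) + 75016 = (-754 - 16071148) + 75016 = -16071902 + 75016 = -15996886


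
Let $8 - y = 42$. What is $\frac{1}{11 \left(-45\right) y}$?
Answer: $\frac{1}{16830} \approx 5.9418 \cdot 10^{-5}$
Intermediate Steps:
$y = -34$ ($y = 8 - 42 = -34$)
$\frac{1}{11 \left(-45\right) y} = \frac{1}{11 \left(-45\right) \left(-34\right)} = \frac{1}{\left(-495\right) \left(-34\right)} = \frac{1}{16830}$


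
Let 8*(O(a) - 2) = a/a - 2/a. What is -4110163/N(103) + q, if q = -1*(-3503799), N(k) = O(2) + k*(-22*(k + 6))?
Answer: 865414432771/246992 ≈ 3.5038e+6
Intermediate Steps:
O(a) = 17/8 - 1/(4*a) (O(a) = 2 + (a/a - 2/a)/8 = 2 + (1 - 2/a)/8 = 2 + (⅛ - 1/(4*a)) = 17/8 - 1/(4*a))
N(k) = 2 + k*(-132 - 22*k) (N(k) = (⅛)*(-2 + 17*2)/2 + k*(-22*(k + 6)) = (⅛)*(½)*(-2 + 34) + k*(-22*(6 + k)) = (⅛)*(½)*32 + k*(-132 - 22*k) = 2 + k*(-132 - 22*k))
q = 3503799
-4110163/N(103) + q = -4110163/(2 - 132*103 - 22*103²) + 3503799 = -4110163/(2 - 13596 - 22*10609) + 3503799 = -4110163/(2 - 13596 - 233398) + 3503799 = -4110163/(-246992) + 3503799 = -4110163*(-1/246992) + 3503799 = 4110163/246992 + 3503799 = 865414432771/246992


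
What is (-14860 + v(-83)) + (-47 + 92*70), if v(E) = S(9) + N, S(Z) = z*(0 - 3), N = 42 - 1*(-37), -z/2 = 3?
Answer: -8370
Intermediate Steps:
z = -6 (z = -2*3 = -6)
N = 79 (N = 42 + 37 = 79)
S(Z) = 18 (S(Z) = -6*(0 - 3) = -6*(-3) = 18)
v(E) = 97 (v(E) = 18 + 79 = 97)
(-14860 + v(-83)) + (-47 + 92*70) = (-14860 + 97) + (-47 + 92*70) = -14763 + (-47 + 6440) = -14763 + 6393 = -8370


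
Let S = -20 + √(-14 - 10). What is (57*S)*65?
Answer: -74100 + 7410*I*√6 ≈ -74100.0 + 18151.0*I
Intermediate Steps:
S = -20 + 2*I*√6 (S = -20 + √(-24) = -20 + 2*I*√6 ≈ -20.0 + 4.899*I)
(57*S)*65 = (57*(-20 + 2*I*√6))*65 = (-1140 + 114*I*√6)*65 = -74100 + 7410*I*√6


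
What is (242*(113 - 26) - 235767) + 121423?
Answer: -93290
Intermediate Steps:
(242*(113 - 26) - 235767) + 121423 = (242*87 - 235767) + 121423 = (21054 - 235767) + 121423 = -214713 + 121423 = -93290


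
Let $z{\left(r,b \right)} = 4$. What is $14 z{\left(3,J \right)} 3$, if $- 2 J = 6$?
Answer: $168$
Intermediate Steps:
$J = -3$ ($J = \left(- \frac{1}{2}\right) 6 = -3$)
$14 z{\left(3,J \right)} 3 = 14 \cdot 4 \cdot 3 = 56 \cdot 3 = 168$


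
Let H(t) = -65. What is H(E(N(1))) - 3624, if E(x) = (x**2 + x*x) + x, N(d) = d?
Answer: -3689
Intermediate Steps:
E(x) = x + 2*x**2 (E(x) = (x**2 + x**2) + x = 2*x**2 + x = x + 2*x**2)
H(E(N(1))) - 3624 = -65 - 3624 = -3689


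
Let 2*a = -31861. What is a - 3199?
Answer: -38259/2 ≈ -19130.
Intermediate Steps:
a = -31861/2 (a = (½)*(-31861) = -31861/2 ≈ -15931.)
a - 3199 = -31861/2 - 3199 = -38259/2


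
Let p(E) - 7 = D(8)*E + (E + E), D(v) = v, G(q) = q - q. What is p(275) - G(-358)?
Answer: 2757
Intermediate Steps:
G(q) = 0
p(E) = 7 + 10*E (p(E) = 7 + (8*E + (E + E)) = 7 + (8*E + 2*E) = 7 + 10*E)
p(275) - G(-358) = (7 + 10*275) - 1*0 = (7 + 2750) + 0 = 2757 + 0 = 2757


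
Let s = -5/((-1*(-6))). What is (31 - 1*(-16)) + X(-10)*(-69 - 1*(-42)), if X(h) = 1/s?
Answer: 397/5 ≈ 79.400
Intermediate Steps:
s = -5/6 ≈ -0.83333
X(h) = -6/5 (X(h) = 1/(-5/6) = -6/5)
(31 - 1*(-16)) + X(-10)*(-69 - 1*(-42)) = (31 - 1*(-16)) - 6*(-69 - 1*(-42))/5 = (31 + 16) - 6*(-69 + 42)/5 = 47 - 6/5*(-27) = 47 + 162/5 = 397/5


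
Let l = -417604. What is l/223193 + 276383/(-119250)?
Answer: -111486027919/26615765250 ≈ -4.1887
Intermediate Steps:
l/223193 + 276383/(-119250) = -417604/223193 + 276383/(-119250) = -417604*1/223193 + 276383*(-1/119250) = -417604/223193 - 276383/119250 = -111486027919/26615765250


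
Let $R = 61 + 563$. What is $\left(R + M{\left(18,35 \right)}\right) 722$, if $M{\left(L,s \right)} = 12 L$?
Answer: $606480$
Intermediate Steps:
$R = 624$
$\left(R + M{\left(18,35 \right)}\right) 722 = \left(624 + 12 \cdot 18\right) 722 = \left(624 + 216\right) 722 = 840 \cdot 722 = 606480$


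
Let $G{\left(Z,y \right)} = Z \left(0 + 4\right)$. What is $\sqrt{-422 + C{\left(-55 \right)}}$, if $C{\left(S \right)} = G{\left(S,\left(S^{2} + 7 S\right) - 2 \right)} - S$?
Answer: $i \sqrt{587} \approx 24.228 i$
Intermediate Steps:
$G{\left(Z,y \right)} = 4 Z$ ($G{\left(Z,y \right)} = Z 4 = 4 Z$)
$C{\left(S \right)} = 3 S$ ($C{\left(S \right)} = 4 S - S = 3 S$)
$\sqrt{-422 + C{\left(-55 \right)}} = \sqrt{-422 + 3 \left(-55\right)} = \sqrt{-422 - 165} = \sqrt{-587} = i \sqrt{587}$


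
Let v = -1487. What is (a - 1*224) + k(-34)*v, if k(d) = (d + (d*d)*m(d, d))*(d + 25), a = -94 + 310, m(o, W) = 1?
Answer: 15015718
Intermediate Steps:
a = 216
k(d) = (25 + d)*(d + d²) (k(d) = (d + (d*d)*1)*(d + 25) = (d + d²*1)*(25 + d) = (d + d²)*(25 + d) = (25 + d)*(d + d²))
(a - 1*224) + k(-34)*v = (216 - 1*224) - 34*(25 + (-34)² + 26*(-34))*(-1487) = (216 - 224) - 34*(25 + 1156 - 884)*(-1487) = -8 - 34*297*(-1487) = -8 - 10098*(-1487) = -8 + 15015726 = 15015718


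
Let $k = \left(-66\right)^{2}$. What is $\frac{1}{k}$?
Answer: $\frac{1}{4356} \approx 0.00022957$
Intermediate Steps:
$k = 4356$
$\frac{1}{k} = \frac{1}{4356}$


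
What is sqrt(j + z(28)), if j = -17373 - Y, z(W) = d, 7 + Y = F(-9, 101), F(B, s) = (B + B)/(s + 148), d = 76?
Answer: 2*I*sqrt(29777578)/83 ≈ 131.49*I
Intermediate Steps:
F(B, s) = 2*B/(148 + s) (F(B, s) = (2*B)/(148 + s) = 2*B/(148 + s))
Y = -587/83 (Y = -7 + 2*(-9)/(148 + 101) = -7 + 2*(-9)/249 = -7 + 2*(-9)*(1/249) = -7 - 6/83 = -587/83 ≈ -7.0723)
z(W) = 76
j = -1441372/83 (j = -17373 - 1*(-587/83) = -17373 + 587/83 = -1441372/83 ≈ -17366.)
sqrt(j + z(28)) = sqrt(-1441372/83 + 76) = sqrt(-1435064/83) = 2*I*sqrt(29777578)/83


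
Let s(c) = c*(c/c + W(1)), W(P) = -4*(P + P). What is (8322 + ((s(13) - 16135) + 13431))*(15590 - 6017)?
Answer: 52909971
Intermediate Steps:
W(P) = -8*P
s(c) = -7*c (s(c) = c*(c/c - 8*1) = c*(1 - 8) = c*(-7) = -7*c)
(8322 + ((s(13) - 16135) + 13431))*(15590 - 6017) = (8322 + ((-7*13 - 16135) + 13431))*(15590 - 6017) = (8322 + ((-91 - 16135) + 13431))*9573 = (8322 + (-16226 + 13431))*9573 = (8322 - 2795)*9573 = 5527*9573 = 52909971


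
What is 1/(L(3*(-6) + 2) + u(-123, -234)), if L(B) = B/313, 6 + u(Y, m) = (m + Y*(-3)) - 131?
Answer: -313/642 ≈ -0.48754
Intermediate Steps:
u(Y, m) = -137 + m - 3*Y (u(Y, m) = -6 + ((m + Y*(-3)) - 131) = -6 + ((m - 3*Y) - 131) = -6 + (-131 + m - 3*Y) = -137 + m - 3*Y)
L(B) = B/313 (L(B) = B*(1/313) = B/313)
1/(L(3*(-6) + 2) + u(-123, -234)) = 1/((3*(-6) + 2)/313 + (-137 - 234 - 3*(-123))) = 1/((-18 + 2)/313 + (-137 - 234 + 369)) = 1/((1/313)*(-16) - 2) = 1/(-16/313 - 2) = 1/(-642/313) = -313/642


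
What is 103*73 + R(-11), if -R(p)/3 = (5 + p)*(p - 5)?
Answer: 7231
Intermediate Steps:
R(p) = -3*(-5 + p)*(5 + p) (R(p) = -3*(5 + p)*(p - 5) = -3*(5 + p)*(-5 + p) = -3*(-5 + p)*(5 + p))
103*73 + R(-11) = 103*73 + (75 - 3*(-11)²) = 7519 + (75 - 3*121) = 7519 + (75 - 363) = 7519 - 288 = 7231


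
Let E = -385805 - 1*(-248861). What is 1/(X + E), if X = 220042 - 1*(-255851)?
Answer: 1/338949 ≈ 2.9503e-6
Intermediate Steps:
X = 475893 (X = 220042 + 255851 = 475893)
E = -136944 (E = -385805 + 248861 = -136944)
1/(X + E) = 1/(475893 - 136944) = 1/338949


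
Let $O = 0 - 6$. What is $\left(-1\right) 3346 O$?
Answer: $20076$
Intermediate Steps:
$O = -6$
$\left(-1\right) 3346 O = \left(-1\right) 3346 \left(-6\right) = \left(-3346\right) \left(-6\right) = 20076$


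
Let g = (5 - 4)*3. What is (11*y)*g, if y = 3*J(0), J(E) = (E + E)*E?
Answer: 0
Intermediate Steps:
g = 3 (g = 1*3 = 3)
J(E) = 2*E**2 (J(E) = (2*E)*E = 2*E**2)
y = 0 (y = 3*(2*0**2) = 3*(2*0) = 3*0 = 0)
(11*y)*g = (11*0)*3 = 0*3 = 0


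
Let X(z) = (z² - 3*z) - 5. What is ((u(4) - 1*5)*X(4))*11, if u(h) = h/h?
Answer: 44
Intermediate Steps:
u(h) = 1
X(z) = -5 + z² - 3*z
((u(4) - 1*5)*X(4))*11 = ((1 - 1*5)*(-5 + 4² - 3*4))*11 = ((1 - 5)*(-5 + 16 - 12))*11 = -4*(-1)*11 = 4*11 = 44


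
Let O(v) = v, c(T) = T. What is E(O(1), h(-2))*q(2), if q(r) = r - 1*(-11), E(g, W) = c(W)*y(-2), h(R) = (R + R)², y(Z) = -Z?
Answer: 416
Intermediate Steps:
h(R) = 4*R² (h(R) = (2*R)² = 4*R²)
E(g, W) = 2*W (E(g, W) = W*(-1*(-2)) = W*2 = 2*W)
q(r) = 11 + r (q(r) = r + 11 = 11 + r)
E(O(1), h(-2))*q(2) = (2*(4*(-2)²))*(11 + 2) = (2*(4*4))*13 = (2*16)*13 = 32*13 = 416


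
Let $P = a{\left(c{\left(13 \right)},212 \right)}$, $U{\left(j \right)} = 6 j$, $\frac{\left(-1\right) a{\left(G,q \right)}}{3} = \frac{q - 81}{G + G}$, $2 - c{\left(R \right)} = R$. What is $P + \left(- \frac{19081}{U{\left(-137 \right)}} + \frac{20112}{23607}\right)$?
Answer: $\frac{165737463}{3952861} \approx 41.928$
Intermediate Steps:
$c{\left(R \right)} = 2 - R$
$a{\left(G,q \right)} = - \frac{3 \left(-81 + q\right)}{2 G}$ ($a{\left(G,q \right)} = - 3 \frac{q - 81}{G + G} = - 3 \frac{-81 + q}{2 G} = - \frac{3 \left(-81 + q\right)}{2 G}$)
$P = \frac{393}{22}$ ($P = \frac{3 \left(81 - 212\right)}{2 \left(2 - 13\right)} = \frac{3}{2} \frac{1}{-11} \left(-131\right) = \frac{3}{2} \left(- \frac{1}{11}\right) \left(-131\right) = \frac{393}{22} \approx 17.864$)
$P + \left(- \frac{19081}{U{\left(-137 \right)}} + \frac{20112}{23607}\right) = \frac{393}{22} + \left(- \frac{19081}{6 \left(-137\right)} + \frac{20112}{23607}\right) = \frac{393}{22} + \left(- \frac{19081}{-822} + 20112 \cdot \frac{1}{23607}\right) = \frac{393}{22} + \left(\left(-19081\right) \left(- \frac{1}{822}\right) + \frac{6704}{7869}\right) = \frac{393}{22} + \left(\frac{19081}{822} + \frac{6704}{7869}\right) = \frac{393}{22} + \frac{17295453}{718702} = \frac{165737463}{3952861}$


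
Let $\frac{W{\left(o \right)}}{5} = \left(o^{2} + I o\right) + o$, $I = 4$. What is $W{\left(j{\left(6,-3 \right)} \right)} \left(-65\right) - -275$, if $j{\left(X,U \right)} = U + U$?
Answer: $-1675$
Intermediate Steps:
$j{\left(X,U \right)} = 2 U$
$W{\left(o \right)} = 5 o^{2} + 25 o$ ($W{\left(o \right)} = 5 \left(\left(o^{2} + 4 o\right) + o\right) = 5 \left(o^{2} + 5 o\right) = 5 o^{2} + 25 o$)
$W{\left(j{\left(6,-3 \right)} \right)} \left(-65\right) - -275 = 5 \cdot 2 \left(-3\right) \left(5 + 2 \left(-3\right)\right) \left(-65\right) - -275 = 5 \left(-6\right) \left(5 - 6\right) \left(-65\right) + 275 = 5 \left(-6\right) \left(-1\right) \left(-65\right) + 275 = 30 \left(-65\right) + 275 = -1950 + 275 = -1675$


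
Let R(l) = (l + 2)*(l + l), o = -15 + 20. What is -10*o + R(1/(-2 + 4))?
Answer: -95/2 ≈ -47.500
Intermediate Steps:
o = 5
R(l) = 2*l*(2 + l) (R(l) = (2 + l)*(2*l) = 2*l*(2 + l))
-10*o + R(1/(-2 + 4)) = -10*5 + 2*(2 + 1/(-2 + 4))/(-2 + 4) = -50 + 2*(2 + 1/2)/2 = -50 + 2*(1/2)*(2 + 1/2) = -50 + 2*(1/2)*(5/2) = -50 + 5/2 = -95/2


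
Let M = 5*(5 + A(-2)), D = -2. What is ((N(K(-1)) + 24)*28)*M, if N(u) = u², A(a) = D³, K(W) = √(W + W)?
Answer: -9240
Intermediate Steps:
K(W) = √2*√W (K(W) = √(2*W) = √2*√W)
A(a) = -8 (A(a) = (-2)³ = -8)
M = -15 (M = 5*(5 - 8) = 5*(-3) = -15)
((N(K(-1)) + 24)*28)*M = (((√2*√(-1))² + 24)*28)*(-15) = (((√2*I)² + 24)*28)*(-15) = (((I*√2)² + 24)*28)*(-15) = ((-2 + 24)*28)*(-15) = (22*28)*(-15) = 616*(-15) = -9240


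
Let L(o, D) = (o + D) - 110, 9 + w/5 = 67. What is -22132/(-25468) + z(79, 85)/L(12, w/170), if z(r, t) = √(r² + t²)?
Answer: 5533/6367 - 17*√13466/1637 ≈ -0.33608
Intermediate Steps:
w = 290 (w = -45 + 5*67 = -45 + 335 = 290)
L(o, D) = -110 + D + o (L(o, D) = (D + o) - 110 = -110 + D + o)
-22132/(-25468) + z(79, 85)/L(12, w/170) = -22132/(-25468) + √(79² + 85²)/(-110 + 290/170 + 12) = -22132*(-1/25468) + √(6241 + 7225)/(-110 + 290*(1/170) + 12) = 5533/6367 + √13466/(-110 + 29/17 + 12) = 5533/6367 + √13466/(-1637/17) = 5533/6367 + √13466*(-17/1637) = 5533/6367 - 17*√13466/1637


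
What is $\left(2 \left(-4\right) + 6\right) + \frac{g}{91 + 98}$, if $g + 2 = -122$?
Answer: $- \frac{502}{189} \approx -2.6561$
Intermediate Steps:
$g = -124$ ($g = -2 - 122 = -124$)
$\left(2 \left(-4\right) + 6\right) + \frac{g}{91 + 98} = \left(2 \left(-4\right) + 6\right) - \frac{124}{91 + 98} = \left(-8 + 6\right) - \frac{124}{189} = -2 - \frac{124}{189} = - \frac{502}{189}$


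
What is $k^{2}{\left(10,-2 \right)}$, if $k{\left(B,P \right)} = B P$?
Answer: $400$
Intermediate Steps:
$k^{2}{\left(10,-2 \right)} = \left(10 \left(-2\right)\right)^{2} = \left(-20\right)^{2} = 400$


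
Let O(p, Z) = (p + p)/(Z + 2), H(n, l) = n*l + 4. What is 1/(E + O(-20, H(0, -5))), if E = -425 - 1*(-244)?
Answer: -3/563 ≈ -0.0053286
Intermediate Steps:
H(n, l) = 4 + l*n (H(n, l) = l*n + 4 = 4 + l*n)
O(p, Z) = 2*p/(2 + Z) (O(p, Z) = (2*p)/(2 + Z) = 2*p/(2 + Z))
E = -181 (E = -425 + 244 = -181)
1/(E + O(-20, H(0, -5))) = 1/(-181 + 2*(-20)/(2 + (4 - 5*0))) = 1/(-181 + 2*(-20)/(2 + (4 + 0))) = 1/(-181 + 2*(-20)/(2 + 4)) = 1/(-181 + 2*(-20)/6) = 1/(-181 + 2*(-20)*(⅙)) = 1/(-181 - 20/3) = 1/(-563/3) = -3/563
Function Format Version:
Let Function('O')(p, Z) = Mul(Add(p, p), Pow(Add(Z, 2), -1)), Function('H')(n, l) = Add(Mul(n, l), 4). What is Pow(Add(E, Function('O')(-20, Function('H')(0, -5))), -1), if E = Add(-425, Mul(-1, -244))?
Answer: Rational(-3, 563) ≈ -0.0053286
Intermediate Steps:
Function('H')(n, l) = Add(4, Mul(l, n)) (Function('H')(n, l) = Add(Mul(l, n), 4) = Add(4, Mul(l, n)))
Function('O')(p, Z) = Mul(2, p, Pow(Add(2, Z), -1)) (Function('O')(p, Z) = Mul(Mul(2, p), Pow(Add(2, Z), -1)) = Mul(2, p, Pow(Add(2, Z), -1)))
E = -181 (E = Add(-425, 244) = -181)
Pow(Add(E, Function('O')(-20, Function('H')(0, -5))), -1) = Pow(Add(-181, Mul(2, -20, Pow(Add(2, Add(4, Mul(-5, 0))), -1))), -1) = Pow(Add(-181, Mul(2, -20, Pow(Add(2, Add(4, 0)), -1))), -1) = Pow(Add(-181, Mul(2, -20, Pow(Add(2, 4), -1))), -1) = Pow(Add(-181, Mul(2, -20, Pow(6, -1))), -1) = Pow(Add(-181, Mul(2, -20, Rational(1, 6))), -1) = Pow(Add(-181, Rational(-20, 3)), -1) = Pow(Rational(-563, 3), -1) = Rational(-3, 563)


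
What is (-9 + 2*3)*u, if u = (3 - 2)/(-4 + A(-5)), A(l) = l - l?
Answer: ¾ ≈ 0.75000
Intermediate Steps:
A(l) = 0
u = -¼ (u = (3 - 2)/(-4 + 0) = 1/(-4) = 1*(-¼) = -¼ ≈ -0.25000)
(-9 + 2*3)*u = (-9 + 2*3)*(-¼) = (-9 + 6)*(-¼) = -3*(-¼) = ¾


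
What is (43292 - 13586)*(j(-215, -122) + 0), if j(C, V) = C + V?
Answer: -10010922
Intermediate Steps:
(43292 - 13586)*(j(-215, -122) + 0) = (43292 - 13586)*((-215 - 122) + 0) = 29706*(-337 + 0) = 29706*(-337) = -10010922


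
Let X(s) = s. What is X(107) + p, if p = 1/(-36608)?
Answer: 3917055/36608 ≈ 107.00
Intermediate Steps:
p = -1/36608 ≈ -2.7316e-5
X(107) + p = 107 - 1/36608 = 3917055/36608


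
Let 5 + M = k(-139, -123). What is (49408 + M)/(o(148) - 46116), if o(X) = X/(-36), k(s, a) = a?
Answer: -443520/415081 ≈ -1.0685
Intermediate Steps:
o(X) = -X/36 (o(X) = X*(-1/36) = -X/36)
M = -128 (M = -5 - 123 = -128)
(49408 + M)/(o(148) - 46116) = (49408 - 128)/(-1/36*148 - 46116) = 49280/(-37/9 - 46116) = 49280/(-415081/9) = 49280*(-9/415081) = -443520/415081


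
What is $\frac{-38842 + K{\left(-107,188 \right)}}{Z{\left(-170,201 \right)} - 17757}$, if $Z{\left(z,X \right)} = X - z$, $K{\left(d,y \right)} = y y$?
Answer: $\frac{1749}{8693} \approx 0.2012$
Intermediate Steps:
$K{\left(d,y \right)} = y^{2}$
$\frac{-38842 + K{\left(-107,188 \right)}}{Z{\left(-170,201 \right)} - 17757} = \frac{-38842 + 188^{2}}{\left(201 - -170\right) - 17757} = \frac{-38842 + 35344}{\left(201 + 170\right) - 17757} = - \frac{3498}{371 - 17757} = - \frac{3498}{-17386} = \left(-3498\right) \left(- \frac{1}{17386}\right) = \frac{1749}{8693}$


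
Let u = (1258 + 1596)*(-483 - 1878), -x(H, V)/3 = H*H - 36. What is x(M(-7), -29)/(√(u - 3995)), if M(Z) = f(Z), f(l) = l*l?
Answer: 7095*I*√6742289/6742289 ≈ 2.7324*I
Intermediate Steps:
f(l) = l²
M(Z) = Z²
x(H, V) = 108 - 3*H² (x(H, V) = -3*(H*H - 36) = -3*(H² - 36) = -3*(-36 + H²) = 108 - 3*H²)
u = -6738294 (u = 2854*(-2361) = -6738294)
x(M(-7), -29)/(√(u - 3995)) = (108 - 3*((-7)²)²)/(√(-6738294 - 3995)) = (108 - 3*49²)/(√(-6742289)) = (108 - 3*2401)/((I*√6742289)) = (108 - 7203)*(-I*√6742289/6742289) = -(-7095)*I*√6742289/6742289 = 7095*I*√6742289/6742289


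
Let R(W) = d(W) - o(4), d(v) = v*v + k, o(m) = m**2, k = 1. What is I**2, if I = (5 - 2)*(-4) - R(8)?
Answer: 3721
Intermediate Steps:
d(v) = 1 + v**2 (d(v) = v*v + 1 = v**2 + 1 = 1 + v**2)
R(W) = -15 + W**2 (R(W) = (1 + W**2) - 1*4**2 = (1 + W**2) - 1*16 = (1 + W**2) - 16 = -15 + W**2)
I = -61 (I = (5 - 2)*(-4) - (-15 + 8**2) = 3*(-4) - (-15 + 64) = -12 - 1*49 = -12 - 49 = -61)
I**2 = (-61)**2 = 3721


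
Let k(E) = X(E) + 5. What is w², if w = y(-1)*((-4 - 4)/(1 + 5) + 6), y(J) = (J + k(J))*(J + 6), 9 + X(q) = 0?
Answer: 122500/9 ≈ 13611.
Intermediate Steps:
X(q) = -9 (X(q) = -9 + 0 = -9)
k(E) = -4 (k(E) = -9 + 5 = -4)
y(J) = (-4 + J)*(6 + J) (y(J) = (J - 4)*(J + 6) = (-4 + J)*(6 + J))
w = -350/3 (w = (-24 + (-1)² + 2*(-1))*((-4 - 4)/(1 + 5) + 6) = (-24 + 1 - 2)*(-8/6 + 6) = -25*(-8*⅙ + 6) = -25*(-4/3 + 6) = -25*14/3 = -350/3 ≈ -116.67)
w² = (-350/3)² = 122500/9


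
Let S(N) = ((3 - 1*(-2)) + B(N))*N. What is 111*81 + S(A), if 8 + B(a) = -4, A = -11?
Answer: 9068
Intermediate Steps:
B(a) = -12 (B(a) = -8 - 4 = -12)
S(N) = -7*N (S(N) = ((3 - 1*(-2)) - 12)*N = ((3 + 2) - 12)*N = (5 - 12)*N = -7*N)
111*81 + S(A) = 111*81 - 7*(-11) = 8991 + 77 = 9068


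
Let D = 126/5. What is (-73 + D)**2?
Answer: 57121/25 ≈ 2284.8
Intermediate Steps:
D = 126/5 (D = 126*(1/5) = 126/5 ≈ 25.200)
(-73 + D)**2 = (-73 + 126/5)**2 = (-239/5)**2 = 57121/25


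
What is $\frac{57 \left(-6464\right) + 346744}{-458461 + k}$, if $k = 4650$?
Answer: $\frac{21704}{453811} \approx 0.047826$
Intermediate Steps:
$\frac{57 \left(-6464\right) + 346744}{-458461 + k} = \frac{57 \left(-6464\right) + 346744}{-458461 + 4650} = \frac{-368448 + 346744}{-453811} = \left(-21704\right) \left(- \frac{1}{453811}\right) = \frac{21704}{453811}$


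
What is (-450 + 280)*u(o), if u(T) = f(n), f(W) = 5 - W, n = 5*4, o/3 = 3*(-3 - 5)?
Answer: 2550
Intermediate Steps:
o = -72 (o = 3*(3*(-3 - 5)) = 3*(3*(-8)) = 3*(-24) = -72)
n = 20
u(T) = -15 (u(T) = 5 - 1*20 = 5 - 20 = -15)
(-450 + 280)*u(o) = (-450 + 280)*(-15) = -170*(-15) = 2550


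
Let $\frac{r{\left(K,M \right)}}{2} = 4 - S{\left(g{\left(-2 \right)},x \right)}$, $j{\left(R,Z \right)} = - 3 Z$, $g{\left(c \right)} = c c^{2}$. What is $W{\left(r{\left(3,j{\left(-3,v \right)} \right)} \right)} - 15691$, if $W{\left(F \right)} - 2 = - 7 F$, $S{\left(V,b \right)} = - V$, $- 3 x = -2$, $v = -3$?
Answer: $-15633$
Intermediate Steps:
$g{\left(c \right)} = c^{3}$
$x = \frac{2}{3}$ ($x = \left(- \frac{1}{3}\right) \left(-2\right) = \frac{2}{3} \approx 0.66667$)
$r{\left(K,M \right)} = -8$ ($r{\left(K,M \right)} = 2 \left(4 - - \left(-2\right)^{3}\right) = 2 \left(4 - \left(-1\right) \left(-8\right)\right) = 2 \left(4 - 8\right) = 2 \left(-4\right) = -8$)
$W{\left(F \right)} = 2 - 7 F$
$W{\left(r{\left(3,j{\left(-3,v \right)} \right)} \right)} - 15691 = \left(2 - -56\right) - 15691 = \left(2 + 56\right) - 15691 = 58 - 15691 = -15633$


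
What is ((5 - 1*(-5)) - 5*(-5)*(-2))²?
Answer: 1600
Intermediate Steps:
((5 - 1*(-5)) - 5*(-5)*(-2))² = ((5 + 5) - (-25)*(-2))² = (10 - 1*50)² = (10 - 50)² = (-40)² = 1600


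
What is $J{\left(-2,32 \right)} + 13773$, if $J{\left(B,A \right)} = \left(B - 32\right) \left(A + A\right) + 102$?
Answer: $11699$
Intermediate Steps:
$J{\left(B,A \right)} = 102 + 2 A \left(-32 + B\right)$ ($J{\left(B,A \right)} = \left(-32 + B\right) 2 A + 102 = 2 A \left(-32 + B\right) + 102 = 102 + 2 A \left(-32 + B\right)$)
$J{\left(-2,32 \right)} + 13773 = \left(102 - 2048 + 2 \cdot 32 \left(-2\right)\right) + 13773 = \left(102 - 2048 - 128\right) + 13773 = -2074 + 13773 = 11699$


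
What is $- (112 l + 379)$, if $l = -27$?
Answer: $2645$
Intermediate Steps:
$- (112 l + 379) = - (112 \left(-27\right) + 379) = - (-3024 + 379) = \left(-1\right) \left(-2645\right) = 2645$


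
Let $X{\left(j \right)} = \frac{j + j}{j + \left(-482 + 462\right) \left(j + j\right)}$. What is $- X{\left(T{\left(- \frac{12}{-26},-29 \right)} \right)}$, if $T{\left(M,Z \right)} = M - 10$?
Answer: $\frac{2}{39} \approx 0.051282$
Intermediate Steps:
$T{\left(M,Z \right)} = -10 + M$
$X{\left(j \right)} = - \frac{2}{39}$ ($X{\left(j \right)} = \frac{2 j}{j - 20 \cdot 2 j} = \frac{2 j}{j - 40 j} = \frac{2 j}{\left(-39\right) j} = 2 j \left(- \frac{1}{39 j}\right) = - \frac{2}{39}$)
$- X{\left(T{\left(- \frac{12}{-26},-29 \right)} \right)} = \left(-1\right) \left(- \frac{2}{39}\right) = \frac{2}{39}$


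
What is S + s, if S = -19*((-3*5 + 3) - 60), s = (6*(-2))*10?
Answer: 1248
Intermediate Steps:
s = -120 (s = -12*10 = -120)
S = 1368 (S = -19*((-15 + 3) - 60) = -19*(-12 - 60) = -19*(-72) = 1368)
S + s = 1368 - 120 = 1248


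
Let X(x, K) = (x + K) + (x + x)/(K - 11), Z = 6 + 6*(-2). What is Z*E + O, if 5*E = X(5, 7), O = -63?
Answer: -372/5 ≈ -74.400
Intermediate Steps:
Z = -6 (Z = 6 - 12 = -6)
X(x, K) = K + x + 2*x/(-11 + K) (X(x, K) = (K + x) + (2*x)/(-11 + K) = (K + x) + 2*x/(-11 + K) = K + x + 2*x/(-11 + K))
E = 19/10 (E = ((7² - 11*7 - 9*5 + 7*5)/(-11 + 7))/5 = ((49 - 77 - 45 + 35)/(-4))/5 = (-¼*(-38))/5 = (⅕)*(19/2) = 19/10 ≈ 1.9000)
Z*E + O = -6*19/10 - 63 = -57/5 - 63 = -372/5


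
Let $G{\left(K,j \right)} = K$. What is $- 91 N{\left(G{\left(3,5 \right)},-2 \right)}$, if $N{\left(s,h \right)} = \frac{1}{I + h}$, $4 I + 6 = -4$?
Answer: $\frac{182}{9} \approx 20.222$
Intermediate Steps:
$I = - \frac{5}{2}$ ($I = - \frac{3}{2} + \frac{1}{4} \left(-4\right) = - \frac{3}{2} - 1 = - \frac{5}{2} \approx -2.5$)
$N{\left(s,h \right)} = \frac{1}{- \frac{5}{2} + h}$
$- 91 N{\left(G{\left(3,5 \right)},-2 \right)} = - 91 \frac{2}{-5 + 2 \left(-2\right)} = - 91 \frac{2}{-5 - 4} = - 91 \frac{2}{-9} = - 91 \cdot 2 \left(- \frac{1}{9}\right) = \left(-91\right) \left(- \frac{2}{9}\right) = \frac{182}{9}$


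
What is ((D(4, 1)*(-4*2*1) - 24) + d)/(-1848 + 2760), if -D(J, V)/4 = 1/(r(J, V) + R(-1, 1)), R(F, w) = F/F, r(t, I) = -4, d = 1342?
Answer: 1961/1368 ≈ 1.4335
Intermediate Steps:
R(F, w) = 1
D(J, V) = 4/3 (D(J, V) = -4/(-4 + 1) = -4/(-3) = -4*(-⅓) = 4/3)
((D(4, 1)*(-4*2*1) - 24) + d)/(-1848 + 2760) = ((4*(-4*2*1)/3 - 24) + 1342)/(-1848 + 2760) = ((4*(-8*1)/3 - 24) + 1342)/912 = (((4/3)*(-8) - 24) + 1342)*(1/912) = ((-32/3 - 24) + 1342)*(1/912) = (-104/3 + 1342)*(1/912) = (3922/3)*(1/912) = 1961/1368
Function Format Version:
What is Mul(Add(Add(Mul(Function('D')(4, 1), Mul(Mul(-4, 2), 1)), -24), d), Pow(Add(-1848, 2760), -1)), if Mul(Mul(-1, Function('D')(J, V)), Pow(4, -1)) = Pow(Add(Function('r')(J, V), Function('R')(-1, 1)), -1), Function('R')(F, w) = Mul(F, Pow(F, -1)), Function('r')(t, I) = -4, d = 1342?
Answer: Rational(1961, 1368) ≈ 1.4335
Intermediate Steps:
Function('R')(F, w) = 1
Function('D')(J, V) = Rational(4, 3) (Function('D')(J, V) = Mul(-4, Pow(Add(-4, 1), -1)) = Mul(-4, Pow(-3, -1)) = Mul(-4, Rational(-1, 3)) = Rational(4, 3))
Mul(Add(Add(Mul(Function('D')(4, 1), Mul(Mul(-4, 2), 1)), -24), d), Pow(Add(-1848, 2760), -1)) = Mul(Add(Add(Mul(Rational(4, 3), Mul(Mul(-4, 2), 1)), -24), 1342), Pow(Add(-1848, 2760), -1)) = Mul(Add(Add(Mul(Rational(4, 3), Mul(-8, 1)), -24), 1342), Pow(912, -1)) = Mul(Add(Add(Mul(Rational(4, 3), -8), -24), 1342), Rational(1, 912)) = Mul(Add(Add(Rational(-32, 3), -24), 1342), Rational(1, 912)) = Mul(Add(Rational(-104, 3), 1342), Rational(1, 912)) = Mul(Rational(3922, 3), Rational(1, 912)) = Rational(1961, 1368)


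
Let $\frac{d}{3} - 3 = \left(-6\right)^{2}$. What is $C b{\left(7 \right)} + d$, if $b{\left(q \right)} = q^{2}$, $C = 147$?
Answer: $7320$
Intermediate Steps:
$d = 117$ ($d = 9 + 3 \left(-6\right)^{2} = 9 + 3 \cdot 36 = 9 + 108 = 117$)
$C b{\left(7 \right)} + d = 147 \cdot 7^{2} + 117 = 147 \cdot 49 + 117 = 7203 + 117 = 7320$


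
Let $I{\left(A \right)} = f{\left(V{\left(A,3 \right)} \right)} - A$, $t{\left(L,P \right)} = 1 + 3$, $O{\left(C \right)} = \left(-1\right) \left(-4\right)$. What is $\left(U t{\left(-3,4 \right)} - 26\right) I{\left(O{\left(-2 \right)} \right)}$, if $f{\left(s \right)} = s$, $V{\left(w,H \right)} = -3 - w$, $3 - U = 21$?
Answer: $1078$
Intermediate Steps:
$U = -18$ ($U = 3 - 21 = -18$)
$O{\left(C \right)} = 4$
$t{\left(L,P \right)} = 4$
$I{\left(A \right)} = -3 - 2 A$ ($I{\left(A \right)} = \left(-3 - A\right) - A = -3 - 2 A$)
$\left(U t{\left(-3,4 \right)} - 26\right) I{\left(O{\left(-2 \right)} \right)} = \left(\left(-18\right) 4 - 26\right) \left(-3 - 8\right) = \left(-72 - 26\right) \left(-3 - 8\right) = \left(-98\right) \left(-11\right) = 1078$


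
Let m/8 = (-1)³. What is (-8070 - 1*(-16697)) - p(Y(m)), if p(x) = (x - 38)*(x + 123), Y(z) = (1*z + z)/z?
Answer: 13127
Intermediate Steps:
m = -8 (m = 8*(-1)³ = 8*(-1) = -8)
Y(z) = 2 (Y(z) = (z + z)/z = (2*z)/z = 2)
p(x) = (-38 + x)*(123 + x)
(-8070 - 1*(-16697)) - p(Y(m)) = (-8070 - 1*(-16697)) - (-4674 + 2² + 85*2) = (-8070 + 16697) - (-4674 + 4 + 170) = 8627 - 1*(-4500) = 8627 + 4500 = 13127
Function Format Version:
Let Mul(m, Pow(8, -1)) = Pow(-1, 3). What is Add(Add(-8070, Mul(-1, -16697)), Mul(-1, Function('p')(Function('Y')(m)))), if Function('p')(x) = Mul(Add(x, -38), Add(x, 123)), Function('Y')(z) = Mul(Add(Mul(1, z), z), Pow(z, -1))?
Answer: 13127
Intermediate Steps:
m = -8 (m = Mul(8, Pow(-1, 3)) = Mul(8, -1) = -8)
Function('Y')(z) = 2 (Function('Y')(z) = Mul(Add(z, z), Pow(z, -1)) = Mul(Mul(2, z), Pow(z, -1)) = 2)
Function('p')(x) = Mul(Add(-38, x), Add(123, x))
Add(Add(-8070, Mul(-1, -16697)), Mul(-1, Function('p')(Function('Y')(m)))) = Add(Add(-8070, Mul(-1, -16697)), Mul(-1, Add(-4674, Pow(2, 2), Mul(85, 2)))) = Add(Add(-8070, 16697), Mul(-1, Add(-4674, 4, 170))) = Add(8627, Mul(-1, -4500)) = Add(8627, 4500) = 13127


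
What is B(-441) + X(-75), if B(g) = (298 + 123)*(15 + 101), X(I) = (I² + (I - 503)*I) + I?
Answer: 97736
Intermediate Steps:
X(I) = I + I² + I*(-503 + I) (X(I) = (I² + (-503 + I)*I) + I = (I² + I*(-503 + I)) + I = I + I² + I*(-503 + I))
B(g) = 48836 (B(g) = 421*116 = 48836)
B(-441) + X(-75) = 48836 + 2*(-75)*(-251 - 75) = 48836 + 2*(-75)*(-326) = 48836 + 48900 = 97736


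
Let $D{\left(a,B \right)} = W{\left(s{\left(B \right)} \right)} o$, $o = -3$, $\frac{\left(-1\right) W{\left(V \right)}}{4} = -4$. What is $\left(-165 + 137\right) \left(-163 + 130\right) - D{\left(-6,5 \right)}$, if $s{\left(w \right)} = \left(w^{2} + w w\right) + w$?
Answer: $972$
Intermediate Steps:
$s{\left(w \right)} = w + 2 w^{2}$ ($s{\left(w \right)} = \left(w^{2} + w^{2}\right) + w = 2 w^{2} + w = w + 2 w^{2}$)
$W{\left(V \right)} = 16$ ($W{\left(V \right)} = \left(-4\right) \left(-4\right) = 16$)
$D{\left(a,B \right)} = -48$ ($D{\left(a,B \right)} = 16 \left(-3\right) = -48$)
$\left(-165 + 137\right) \left(-163 + 130\right) - D{\left(-6,5 \right)} = \left(-165 + 137\right) \left(-163 + 130\right) - -48 = \left(-28\right) \left(-33\right) + 48 = 924 + 48 = 972$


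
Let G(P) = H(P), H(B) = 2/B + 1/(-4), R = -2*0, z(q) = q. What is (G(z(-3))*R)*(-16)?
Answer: 0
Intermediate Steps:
R = 0
H(B) = -1/4 + 2/B (H(B) = 2/B + 1*(-1/4) = 2/B - 1/4 = -1/4 + 2/B)
G(P) = (8 - P)/(4*P)
(G(z(-3))*R)*(-16) = (((1/4)*(8 - 1*(-3))/(-3))*0)*(-16) = (((1/4)*(-1/3)*(8 + 3))*0)*(-16) = (((1/4)*(-1/3)*11)*0)*(-16) = -11/12*0*(-16) = 0*(-16) = 0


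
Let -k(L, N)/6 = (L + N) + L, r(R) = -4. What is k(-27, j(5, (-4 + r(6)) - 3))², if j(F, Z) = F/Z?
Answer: 12916836/121 ≈ 1.0675e+5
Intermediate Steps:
k(L, N) = -12*L - 6*N (k(L, N) = -6*((L + N) + L) = -6*(N + 2*L) = -12*L - 6*N)
k(-27, j(5, (-4 + r(6)) - 3))² = (-12*(-27) - 30/((-4 - 4) - 3))² = (324 - 30/(-8 - 3))² = (324 - 30/(-11))² = (324 - 30*(-1)/11)² = (324 - 6*(-5/11))² = (324 + 30/11)² = (3594/11)² = 12916836/121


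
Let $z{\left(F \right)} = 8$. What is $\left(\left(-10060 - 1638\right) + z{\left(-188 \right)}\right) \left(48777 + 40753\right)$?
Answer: $-1046605700$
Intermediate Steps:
$\left(\left(-10060 - 1638\right) + z{\left(-188 \right)}\right) \left(48777 + 40753\right) = \left(\left(-10060 - 1638\right) + 8\right) \left(48777 + 40753\right) = \left(\left(-10060 - 1638\right) + 8\right) 89530 = \left(-11698 + 8\right) 89530 = \left(-11690\right) 89530 = -1046605700$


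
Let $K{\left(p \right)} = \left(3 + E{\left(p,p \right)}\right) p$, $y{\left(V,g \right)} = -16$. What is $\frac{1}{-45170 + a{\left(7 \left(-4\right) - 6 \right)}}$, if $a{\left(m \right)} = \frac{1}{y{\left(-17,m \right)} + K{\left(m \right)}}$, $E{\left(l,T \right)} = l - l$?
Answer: $- \frac{118}{5330061} \approx -2.2139 \cdot 10^{-5}$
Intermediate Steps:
$E{\left(l,T \right)} = 0$
$K{\left(p \right)} = 3 p$ ($K{\left(p \right)} = \left(3 + 0\right) p = 3 p$)
$a{\left(m \right)} = \frac{1}{-16 + 3 m}$
$\frac{1}{-45170 + a{\left(7 \left(-4\right) - 6 \right)}} = \frac{1}{-45170 + \frac{1}{-16 + 3 \left(7 \left(-4\right) - 6\right)}} = \frac{1}{-45170 + \frac{1}{-16 + 3 \left(-28 - 6\right)}} = \frac{1}{-45170 + \frac{1}{-16 + 3 \left(-34\right)}} = \frac{1}{-45170 + \frac{1}{-16 - 102}} = \frac{1}{-45170 + \frac{1}{-118}} = \frac{1}{-45170 - \frac{1}{118}} = \frac{1}{- \frac{5330061}{118}} = - \frac{118}{5330061}$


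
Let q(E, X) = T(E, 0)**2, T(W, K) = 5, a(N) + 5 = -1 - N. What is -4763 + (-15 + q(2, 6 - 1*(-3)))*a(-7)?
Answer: -4753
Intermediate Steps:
a(N) = -6 - N (a(N) = -5 + (-1 - N) = -6 - N)
q(E, X) = 25 (q(E, X) = 5**2 = 25)
-4763 + (-15 + q(2, 6 - 1*(-3)))*a(-7) = -4763 + (-15 + 25)*(-6 - 1*(-7)) = -4763 + 10*(-6 + 7) = -4763 + 10*1 = -4763 + 10 = -4753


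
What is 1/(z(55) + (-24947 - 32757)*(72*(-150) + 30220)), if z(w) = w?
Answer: -1/1120611625 ≈ -8.9237e-10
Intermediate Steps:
1/(z(55) + (-24947 - 32757)*(72*(-150) + 30220)) = 1/(55 + (-24947 - 32757)*(72*(-150) + 30220)) = 1/(55 - 57704*(-10800 + 30220)) = 1/(55 - 57704*19420) = 1/(55 - 1120611680) = 1/(-1120611625) = -1/1120611625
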